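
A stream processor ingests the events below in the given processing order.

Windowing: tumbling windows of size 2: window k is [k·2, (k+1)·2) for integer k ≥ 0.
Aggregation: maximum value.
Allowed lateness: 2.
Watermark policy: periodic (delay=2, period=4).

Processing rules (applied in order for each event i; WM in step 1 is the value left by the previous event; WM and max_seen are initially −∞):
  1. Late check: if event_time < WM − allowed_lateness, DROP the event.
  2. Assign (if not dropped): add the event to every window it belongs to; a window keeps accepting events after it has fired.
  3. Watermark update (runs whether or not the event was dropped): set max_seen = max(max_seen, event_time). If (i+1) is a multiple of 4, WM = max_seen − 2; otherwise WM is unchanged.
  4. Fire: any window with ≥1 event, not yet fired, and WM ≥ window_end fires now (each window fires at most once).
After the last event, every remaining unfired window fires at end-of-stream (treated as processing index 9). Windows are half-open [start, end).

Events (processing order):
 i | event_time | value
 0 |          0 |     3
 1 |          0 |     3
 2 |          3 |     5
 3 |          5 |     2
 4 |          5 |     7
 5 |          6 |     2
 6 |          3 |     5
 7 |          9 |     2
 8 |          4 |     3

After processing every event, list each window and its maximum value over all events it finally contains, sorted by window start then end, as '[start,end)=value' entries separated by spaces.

[0,2)=3 [2,4)=5 [4,6)=7 [6,8)=2 [8,10)=2

i=0 t=0 v=3: → [0,2); WM=−∞
i=1 t=0 v=3: → [0,2); WM=−∞
i=2 t=3 v=5: → [2,4); WM=−∞
i=3 t=5 v=2: → [4,6); WM=3; [0,2) fires=3
i=4 t=5 v=7: → [4,6); WM=3
i=5 t=6 v=2: → [6,8); WM=3
i=6 t=3 v=5: → [2,4); WM=3
i=7 t=9 v=2: → [8,10); WM=7; [2,4) fires=5 [4,6) fires=7
i=8 t=4 v=3: DROP (t<7-2); WM=7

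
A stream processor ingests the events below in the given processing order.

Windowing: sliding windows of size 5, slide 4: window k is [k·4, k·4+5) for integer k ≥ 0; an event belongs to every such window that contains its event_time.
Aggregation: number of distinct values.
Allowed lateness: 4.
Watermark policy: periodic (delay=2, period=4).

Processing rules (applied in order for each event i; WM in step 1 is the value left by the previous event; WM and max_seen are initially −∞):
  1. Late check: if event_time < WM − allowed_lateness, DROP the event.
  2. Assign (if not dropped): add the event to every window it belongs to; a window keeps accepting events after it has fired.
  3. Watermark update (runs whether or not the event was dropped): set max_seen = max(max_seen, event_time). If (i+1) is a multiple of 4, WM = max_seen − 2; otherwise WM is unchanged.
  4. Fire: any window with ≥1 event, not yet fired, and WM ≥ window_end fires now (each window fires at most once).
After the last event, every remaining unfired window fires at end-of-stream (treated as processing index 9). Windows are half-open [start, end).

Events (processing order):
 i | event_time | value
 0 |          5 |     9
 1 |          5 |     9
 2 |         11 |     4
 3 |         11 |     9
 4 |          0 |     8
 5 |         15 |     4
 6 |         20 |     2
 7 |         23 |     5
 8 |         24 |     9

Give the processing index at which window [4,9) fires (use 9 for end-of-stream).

3

i=0 t=5 v=9: → [4,9); WM=−∞
i=1 t=5 v=9: → [4,9); WM=−∞
i=2 t=11 v=4: → [8,13); WM=−∞
i=3 t=11 v=9: → [8,13); WM=9; [4,9) fires=1
i=4 t=0 v=8: DROP (t<9-4); WM=9
i=5 t=15 v=4: → [12,17); WM=9
i=6 t=20 v=2: → [20,25),[16,21); WM=9
i=7 t=23 v=5: → [20,25); WM=21; [8,13) fires=2 [12,17) fires=1 [16,21) fires=1
i=8 t=24 v=9: → [24,29),[20,25); WM=21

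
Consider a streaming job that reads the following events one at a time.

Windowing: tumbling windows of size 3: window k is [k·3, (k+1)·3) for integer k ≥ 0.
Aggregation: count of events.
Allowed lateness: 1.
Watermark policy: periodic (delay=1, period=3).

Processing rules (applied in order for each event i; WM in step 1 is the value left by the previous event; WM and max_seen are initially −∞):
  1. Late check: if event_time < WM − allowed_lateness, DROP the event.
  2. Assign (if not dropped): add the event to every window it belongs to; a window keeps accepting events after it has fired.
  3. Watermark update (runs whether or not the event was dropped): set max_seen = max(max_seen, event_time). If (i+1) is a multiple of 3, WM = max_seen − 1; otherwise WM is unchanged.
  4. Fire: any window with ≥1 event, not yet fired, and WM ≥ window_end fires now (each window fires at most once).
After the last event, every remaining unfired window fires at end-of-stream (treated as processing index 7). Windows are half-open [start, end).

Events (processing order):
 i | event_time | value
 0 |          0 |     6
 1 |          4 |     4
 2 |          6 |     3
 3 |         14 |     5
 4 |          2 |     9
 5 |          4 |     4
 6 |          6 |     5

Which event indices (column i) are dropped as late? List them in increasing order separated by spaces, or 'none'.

4 6

i=0 t=0 v=6: → [0,3); WM=−∞
i=1 t=4 v=4: → [3,6); WM=−∞
i=2 t=6 v=3: → [6,9); WM=5; [0,3) fires=1
i=3 t=14 v=5: → [12,15); WM=5
i=4 t=2 v=9: DROP (t<5-1); WM=5
i=5 t=4 v=4: → [3,6); WM=13; [3,6) fires=2 [6,9) fires=1
i=6 t=6 v=5: DROP (t<13-1); WM=13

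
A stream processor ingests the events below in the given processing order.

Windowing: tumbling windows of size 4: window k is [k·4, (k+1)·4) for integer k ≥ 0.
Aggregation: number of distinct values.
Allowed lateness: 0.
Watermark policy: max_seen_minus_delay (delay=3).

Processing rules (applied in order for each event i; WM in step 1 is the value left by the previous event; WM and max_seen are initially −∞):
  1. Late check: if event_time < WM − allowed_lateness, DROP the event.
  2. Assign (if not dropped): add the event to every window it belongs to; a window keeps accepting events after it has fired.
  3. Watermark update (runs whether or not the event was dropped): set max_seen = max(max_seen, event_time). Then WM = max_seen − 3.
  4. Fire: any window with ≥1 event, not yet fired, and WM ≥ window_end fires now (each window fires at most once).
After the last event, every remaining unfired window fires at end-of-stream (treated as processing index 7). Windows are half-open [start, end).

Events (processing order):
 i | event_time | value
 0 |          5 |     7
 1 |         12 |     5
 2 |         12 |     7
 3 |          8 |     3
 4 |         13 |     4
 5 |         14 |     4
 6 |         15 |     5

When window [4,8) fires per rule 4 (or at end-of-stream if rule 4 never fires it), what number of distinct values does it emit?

1

i=0 t=5 v=7: → [4,8); WM=2
i=1 t=12 v=5: → [12,16); WM=9; [4,8) fires=1
i=2 t=12 v=7: → [12,16); WM=9
i=3 t=8 v=3: DROP (t<9-0); WM=9
i=4 t=13 v=4: → [12,16); WM=10
i=5 t=14 v=4: → [12,16); WM=11
i=6 t=15 v=5: → [12,16); WM=12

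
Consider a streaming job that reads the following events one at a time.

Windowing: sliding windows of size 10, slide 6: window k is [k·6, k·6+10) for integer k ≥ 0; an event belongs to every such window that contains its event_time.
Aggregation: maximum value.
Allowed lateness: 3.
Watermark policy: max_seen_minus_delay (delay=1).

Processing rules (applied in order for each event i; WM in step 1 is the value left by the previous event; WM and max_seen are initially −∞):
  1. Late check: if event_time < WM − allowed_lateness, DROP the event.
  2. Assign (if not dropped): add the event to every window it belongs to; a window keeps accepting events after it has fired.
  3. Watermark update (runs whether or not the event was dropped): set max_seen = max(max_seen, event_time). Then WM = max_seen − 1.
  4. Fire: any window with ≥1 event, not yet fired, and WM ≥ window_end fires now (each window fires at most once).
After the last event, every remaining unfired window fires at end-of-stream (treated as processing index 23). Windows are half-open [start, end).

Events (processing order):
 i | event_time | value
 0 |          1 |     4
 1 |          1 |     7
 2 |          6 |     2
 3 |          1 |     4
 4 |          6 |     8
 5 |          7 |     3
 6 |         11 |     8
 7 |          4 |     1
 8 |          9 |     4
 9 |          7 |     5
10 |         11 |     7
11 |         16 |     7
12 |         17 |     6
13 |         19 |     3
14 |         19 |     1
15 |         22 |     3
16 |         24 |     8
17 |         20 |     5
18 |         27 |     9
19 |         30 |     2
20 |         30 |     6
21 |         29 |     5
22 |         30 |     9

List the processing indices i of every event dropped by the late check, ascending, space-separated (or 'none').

i=0 t=1 v=4: → [0,10); WM=0
i=1 t=1 v=7: → [0,10); WM=0
i=2 t=6 v=2: → [6,16),[0,10); WM=5
i=3 t=1 v=4: DROP (t<5-3); WM=5
i=4 t=6 v=8: → [6,16),[0,10); WM=5
i=5 t=7 v=3: → [6,16),[0,10); WM=6
i=6 t=11 v=8: → [6,16); WM=10; [0,10) fires=8
i=7 t=4 v=1: DROP (t<10-3); WM=10
i=8 t=9 v=4: → [6,16),[0,10); WM=10
i=9 t=7 v=5: → [6,16),[0,10); WM=10
i=10 t=11 v=7: → [6,16); WM=10
i=11 t=16 v=7: → [12,22); WM=15
i=12 t=17 v=6: → [12,22); WM=16; [6,16) fires=8
i=13 t=19 v=3: → [18,28),[12,22); WM=18
i=14 t=19 v=1: → [18,28),[12,22); WM=18
i=15 t=22 v=3: → [18,28); WM=21
i=16 t=24 v=8: → [24,34),[18,28); WM=23; [12,22) fires=7
i=17 t=20 v=5: → [18,28),[12,22); WM=23
i=18 t=27 v=9: → [24,34),[18,28); WM=26
i=19 t=30 v=2: → [30,40),[24,34); WM=29; [18,28) fires=9
i=20 t=30 v=6: → [30,40),[24,34); WM=29
i=21 t=29 v=5: → [24,34); WM=29
i=22 t=30 v=9: → [30,40),[24,34); WM=29

3 7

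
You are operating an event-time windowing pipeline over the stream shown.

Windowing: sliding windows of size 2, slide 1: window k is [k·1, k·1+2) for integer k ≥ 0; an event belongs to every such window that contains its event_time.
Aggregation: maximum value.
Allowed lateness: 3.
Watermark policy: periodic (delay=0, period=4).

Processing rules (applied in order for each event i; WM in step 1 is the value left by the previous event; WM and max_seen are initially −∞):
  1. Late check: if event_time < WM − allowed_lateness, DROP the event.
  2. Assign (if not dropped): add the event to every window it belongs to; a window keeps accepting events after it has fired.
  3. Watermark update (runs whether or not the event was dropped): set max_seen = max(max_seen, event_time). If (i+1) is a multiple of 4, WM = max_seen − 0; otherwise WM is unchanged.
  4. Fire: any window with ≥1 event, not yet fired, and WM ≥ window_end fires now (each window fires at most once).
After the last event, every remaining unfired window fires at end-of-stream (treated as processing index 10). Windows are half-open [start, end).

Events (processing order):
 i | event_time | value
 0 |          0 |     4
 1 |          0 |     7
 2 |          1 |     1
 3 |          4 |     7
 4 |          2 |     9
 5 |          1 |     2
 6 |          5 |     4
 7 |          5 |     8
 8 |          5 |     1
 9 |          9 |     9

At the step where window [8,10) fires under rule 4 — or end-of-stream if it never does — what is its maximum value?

i=0 t=0 v=4: → [0,2); WM=−∞
i=1 t=0 v=7: → [0,2); WM=−∞
i=2 t=1 v=1: → [1,3),[0,2); WM=−∞
i=3 t=4 v=7: → [4,6),[3,5); WM=4; [0,2) fires=7 [1,3) fires=1
i=4 t=2 v=9: → [2,4),[1,3); WM=4; [2,4) fires=9
i=5 t=1 v=2: → [1,3),[0,2); WM=4
i=6 t=5 v=4: → [5,7),[4,6); WM=4
i=7 t=5 v=8: → [5,7),[4,6); WM=5; [3,5) fires=7
i=8 t=5 v=1: → [5,7),[4,6); WM=5
i=9 t=9 v=9: → [9,11),[8,10); WM=5

9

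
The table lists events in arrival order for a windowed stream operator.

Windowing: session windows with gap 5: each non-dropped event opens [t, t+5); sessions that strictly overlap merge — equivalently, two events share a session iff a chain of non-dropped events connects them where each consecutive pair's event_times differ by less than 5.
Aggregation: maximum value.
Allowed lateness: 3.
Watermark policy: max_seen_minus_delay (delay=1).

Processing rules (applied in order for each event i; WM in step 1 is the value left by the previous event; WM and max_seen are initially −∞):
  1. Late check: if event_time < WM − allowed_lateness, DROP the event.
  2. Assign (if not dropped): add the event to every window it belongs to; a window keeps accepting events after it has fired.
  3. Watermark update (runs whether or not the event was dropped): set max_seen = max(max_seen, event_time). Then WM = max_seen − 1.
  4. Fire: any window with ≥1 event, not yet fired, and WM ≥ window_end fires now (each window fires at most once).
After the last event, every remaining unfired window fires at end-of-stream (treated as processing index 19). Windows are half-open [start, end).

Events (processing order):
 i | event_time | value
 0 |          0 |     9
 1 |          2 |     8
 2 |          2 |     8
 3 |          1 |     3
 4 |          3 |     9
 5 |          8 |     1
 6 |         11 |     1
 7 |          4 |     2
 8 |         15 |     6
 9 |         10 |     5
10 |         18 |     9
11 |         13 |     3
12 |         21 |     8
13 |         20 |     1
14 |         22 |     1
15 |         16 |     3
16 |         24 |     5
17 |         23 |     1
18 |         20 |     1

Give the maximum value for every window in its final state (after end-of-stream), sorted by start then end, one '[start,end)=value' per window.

[0,8)=9 [8,29)=9

i=0 t=0 v=9: → [0,5); WM=-1
i=1 t=2 v=8: → [0,7); WM=1
i=2 t=2 v=8: → [0,7); WM=1
i=3 t=1 v=3: → [0,7); WM=1
i=4 t=3 v=9: → [0,8); WM=2
i=5 t=8 v=1: → [8,13); WM=7
i=6 t=11 v=1: → [8,16); WM=10
i=7 t=4 v=2: DROP (t<10-3); WM=10
i=8 t=15 v=6: → [8,20); WM=14
i=9 t=10 v=5: DROP (t<14-3); WM=14
i=10 t=18 v=9: → [8,23); WM=17
i=11 t=13 v=3: DROP (t<17-3); WM=17
i=12 t=21 v=8: → [8,26); WM=20
i=13 t=20 v=1: → [8,26); WM=20
i=14 t=22 v=1: → [8,27); WM=21
i=15 t=16 v=3: DROP (t<21-3); WM=21
i=16 t=24 v=5: → [8,29); WM=23
i=17 t=23 v=1: → [8,29); WM=23
i=18 t=20 v=1: → [8,29); WM=23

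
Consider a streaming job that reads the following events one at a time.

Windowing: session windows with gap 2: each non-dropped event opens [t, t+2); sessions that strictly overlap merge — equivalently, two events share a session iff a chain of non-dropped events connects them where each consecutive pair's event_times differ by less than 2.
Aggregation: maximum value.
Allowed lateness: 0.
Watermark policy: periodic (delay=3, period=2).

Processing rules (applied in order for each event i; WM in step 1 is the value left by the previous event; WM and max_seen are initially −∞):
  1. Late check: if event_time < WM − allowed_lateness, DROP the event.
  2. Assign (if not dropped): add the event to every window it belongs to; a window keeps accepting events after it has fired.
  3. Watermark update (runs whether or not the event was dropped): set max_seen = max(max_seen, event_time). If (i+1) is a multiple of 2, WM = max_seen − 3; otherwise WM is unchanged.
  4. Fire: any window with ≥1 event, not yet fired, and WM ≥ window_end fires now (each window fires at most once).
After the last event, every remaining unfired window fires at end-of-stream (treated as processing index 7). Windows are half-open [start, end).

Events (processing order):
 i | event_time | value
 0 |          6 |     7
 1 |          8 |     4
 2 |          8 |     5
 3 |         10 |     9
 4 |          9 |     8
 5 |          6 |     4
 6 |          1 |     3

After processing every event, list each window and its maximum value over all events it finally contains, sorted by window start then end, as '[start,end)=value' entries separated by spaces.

i=0 t=6 v=7: → [6,8); WM=−∞
i=1 t=8 v=4: → [8,10); WM=5
i=2 t=8 v=5: → [8,10); WM=5
i=3 t=10 v=9: → [10,12); WM=7
i=4 t=9 v=8: → [8,12); WM=7
i=5 t=6 v=4: DROP (t<7-0); WM=7
i=6 t=1 v=3: DROP (t<7-0); WM=7

[6,8)=7 [8,12)=9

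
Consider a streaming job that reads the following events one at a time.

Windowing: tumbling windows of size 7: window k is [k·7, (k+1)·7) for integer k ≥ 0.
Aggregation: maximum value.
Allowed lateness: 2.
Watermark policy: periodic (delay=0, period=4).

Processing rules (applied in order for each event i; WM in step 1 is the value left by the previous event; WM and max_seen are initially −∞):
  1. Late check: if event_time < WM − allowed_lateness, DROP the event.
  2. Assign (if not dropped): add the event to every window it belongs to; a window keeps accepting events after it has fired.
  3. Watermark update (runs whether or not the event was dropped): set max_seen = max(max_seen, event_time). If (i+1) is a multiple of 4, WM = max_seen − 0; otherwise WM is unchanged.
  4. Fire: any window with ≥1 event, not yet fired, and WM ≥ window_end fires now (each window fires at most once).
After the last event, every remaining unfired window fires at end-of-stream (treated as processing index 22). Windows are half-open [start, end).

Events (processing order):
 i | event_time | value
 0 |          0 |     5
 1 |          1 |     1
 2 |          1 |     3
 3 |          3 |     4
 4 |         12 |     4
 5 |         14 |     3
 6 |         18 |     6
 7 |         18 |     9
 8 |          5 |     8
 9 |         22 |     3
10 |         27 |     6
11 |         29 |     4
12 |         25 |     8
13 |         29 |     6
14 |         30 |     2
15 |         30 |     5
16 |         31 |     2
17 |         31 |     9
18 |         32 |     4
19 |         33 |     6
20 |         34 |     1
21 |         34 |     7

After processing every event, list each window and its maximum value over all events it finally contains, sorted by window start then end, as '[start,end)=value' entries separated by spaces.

i=0 t=0 v=5: → [0,7); WM=−∞
i=1 t=1 v=1: → [0,7); WM=−∞
i=2 t=1 v=3: → [0,7); WM=−∞
i=3 t=3 v=4: → [0,7); WM=3
i=4 t=12 v=4: → [7,14); WM=3
i=5 t=14 v=3: → [14,21); WM=3
i=6 t=18 v=6: → [14,21); WM=3
i=7 t=18 v=9: → [14,21); WM=18; [0,7) fires=5 [7,14) fires=4
i=8 t=5 v=8: DROP (t<18-2); WM=18
i=9 t=22 v=3: → [21,28); WM=18
i=10 t=27 v=6: → [21,28); WM=18
i=11 t=29 v=4: → [28,35); WM=29; [14,21) fires=9 [21,28) fires=6
i=12 t=25 v=8: DROP (t<29-2); WM=29
i=13 t=29 v=6: → [28,35); WM=29
i=14 t=30 v=2: → [28,35); WM=29
i=15 t=30 v=5: → [28,35); WM=30
i=16 t=31 v=2: → [28,35); WM=30
i=17 t=31 v=9: → [28,35); WM=30
i=18 t=32 v=4: → [28,35); WM=30
i=19 t=33 v=6: → [28,35); WM=33
i=20 t=34 v=1: → [28,35); WM=33
i=21 t=34 v=7: → [28,35); WM=33

[0,7)=5 [7,14)=4 [14,21)=9 [21,28)=6 [28,35)=9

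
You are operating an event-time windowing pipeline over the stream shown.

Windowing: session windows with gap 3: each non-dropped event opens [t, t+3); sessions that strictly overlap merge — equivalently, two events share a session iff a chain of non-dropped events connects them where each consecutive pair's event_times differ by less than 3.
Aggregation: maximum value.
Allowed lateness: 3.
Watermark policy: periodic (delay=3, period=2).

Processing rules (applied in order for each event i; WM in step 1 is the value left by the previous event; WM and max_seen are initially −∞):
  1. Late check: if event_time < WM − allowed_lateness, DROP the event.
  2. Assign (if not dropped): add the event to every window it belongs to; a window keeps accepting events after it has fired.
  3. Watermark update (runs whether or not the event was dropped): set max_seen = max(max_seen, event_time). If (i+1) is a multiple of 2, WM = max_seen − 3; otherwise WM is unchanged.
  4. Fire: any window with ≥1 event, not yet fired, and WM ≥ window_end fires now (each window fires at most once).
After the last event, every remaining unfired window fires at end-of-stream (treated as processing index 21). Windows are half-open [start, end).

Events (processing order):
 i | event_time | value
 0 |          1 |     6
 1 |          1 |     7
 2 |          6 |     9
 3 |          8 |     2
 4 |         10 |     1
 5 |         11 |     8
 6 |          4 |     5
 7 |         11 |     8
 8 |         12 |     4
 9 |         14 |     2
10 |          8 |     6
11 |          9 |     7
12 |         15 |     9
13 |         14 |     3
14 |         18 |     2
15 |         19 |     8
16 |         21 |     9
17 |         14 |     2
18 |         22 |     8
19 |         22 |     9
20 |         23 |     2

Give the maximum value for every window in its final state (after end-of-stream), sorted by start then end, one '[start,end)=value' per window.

i=0 t=1 v=6: → [1,4); WM=−∞
i=1 t=1 v=7: → [1,4); WM=-2
i=2 t=6 v=9: → [6,9); WM=-2
i=3 t=8 v=2: → [6,11); WM=5
i=4 t=10 v=1: → [6,13); WM=5
i=5 t=11 v=8: → [6,14); WM=8
i=6 t=4 v=5: DROP (t<8-3); WM=8
i=7 t=11 v=8: → [6,14); WM=8
i=8 t=12 v=4: → [6,15); WM=8
i=9 t=14 v=2: → [6,17); WM=11
i=10 t=8 v=6: → [6,17); WM=11
i=11 t=9 v=7: → [6,17); WM=11
i=12 t=15 v=9: → [6,18); WM=11
i=13 t=14 v=3: → [6,18); WM=12
i=14 t=18 v=2: → [18,21); WM=12
i=15 t=19 v=8: → [18,22); WM=16
i=16 t=21 v=9: → [18,24); WM=16
i=17 t=14 v=2: → [6,18); WM=18
i=18 t=22 v=8: → [18,25); WM=18
i=19 t=22 v=9: → [18,25); WM=19
i=20 t=23 v=2: → [18,26); WM=19

[1,4)=7 [6,18)=9 [18,26)=9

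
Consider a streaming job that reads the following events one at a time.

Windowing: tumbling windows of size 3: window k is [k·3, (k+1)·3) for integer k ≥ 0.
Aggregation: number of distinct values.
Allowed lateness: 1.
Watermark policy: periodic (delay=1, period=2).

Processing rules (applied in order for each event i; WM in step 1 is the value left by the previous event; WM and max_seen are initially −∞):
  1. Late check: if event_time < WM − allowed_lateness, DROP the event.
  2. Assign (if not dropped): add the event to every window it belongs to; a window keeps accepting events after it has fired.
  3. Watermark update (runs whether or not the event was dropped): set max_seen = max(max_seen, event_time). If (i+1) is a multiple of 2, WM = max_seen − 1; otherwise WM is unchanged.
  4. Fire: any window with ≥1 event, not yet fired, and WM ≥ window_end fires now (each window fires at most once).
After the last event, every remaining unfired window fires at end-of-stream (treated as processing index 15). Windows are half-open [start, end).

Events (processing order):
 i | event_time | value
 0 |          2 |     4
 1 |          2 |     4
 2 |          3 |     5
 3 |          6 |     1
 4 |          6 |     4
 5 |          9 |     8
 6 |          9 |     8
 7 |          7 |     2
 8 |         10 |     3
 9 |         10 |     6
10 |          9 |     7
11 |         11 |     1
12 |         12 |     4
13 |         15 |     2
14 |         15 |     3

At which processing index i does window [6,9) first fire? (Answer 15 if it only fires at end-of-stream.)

9

i=0 t=2 v=4: → [0,3); WM=−∞
i=1 t=2 v=4: → [0,3); WM=1
i=2 t=3 v=5: → [3,6); WM=1
i=3 t=6 v=1: → [6,9); WM=5; [0,3) fires=1
i=4 t=6 v=4: → [6,9); WM=5
i=5 t=9 v=8: → [9,12); WM=8; [3,6) fires=1
i=6 t=9 v=8: → [9,12); WM=8
i=7 t=7 v=2: → [6,9); WM=8
i=8 t=10 v=3: → [9,12); WM=8
i=9 t=10 v=6: → [9,12); WM=9; [6,9) fires=3
i=10 t=9 v=7: → [9,12); WM=9
i=11 t=11 v=1: → [9,12); WM=10
i=12 t=12 v=4: → [12,15); WM=10
i=13 t=15 v=2: → [15,18); WM=14; [9,12) fires=5
i=14 t=15 v=3: → [15,18); WM=14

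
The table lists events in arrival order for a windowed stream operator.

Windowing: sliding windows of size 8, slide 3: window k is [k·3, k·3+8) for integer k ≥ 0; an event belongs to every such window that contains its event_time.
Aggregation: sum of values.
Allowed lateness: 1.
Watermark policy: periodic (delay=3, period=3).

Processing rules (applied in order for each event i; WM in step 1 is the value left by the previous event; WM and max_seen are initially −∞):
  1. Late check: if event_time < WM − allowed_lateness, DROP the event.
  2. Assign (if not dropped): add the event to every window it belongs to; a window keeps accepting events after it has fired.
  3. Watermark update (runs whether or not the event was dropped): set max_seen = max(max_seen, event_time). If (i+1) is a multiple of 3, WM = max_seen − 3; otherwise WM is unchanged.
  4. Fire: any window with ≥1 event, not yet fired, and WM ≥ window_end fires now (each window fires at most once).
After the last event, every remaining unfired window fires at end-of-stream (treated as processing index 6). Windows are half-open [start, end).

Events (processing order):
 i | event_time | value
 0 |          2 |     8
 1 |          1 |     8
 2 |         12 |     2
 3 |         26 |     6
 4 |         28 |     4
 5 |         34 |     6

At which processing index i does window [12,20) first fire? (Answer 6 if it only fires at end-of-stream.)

5

i=0 t=2 v=8: → [0,8); WM=−∞
i=1 t=1 v=8: → [0,8); WM=−∞
i=2 t=12 v=2: → [12,20),[9,17),[6,14); WM=9; [0,8) fires=16
i=3 t=26 v=6: → [24,32),[21,29); WM=9
i=4 t=28 v=4: → [27,35),[24,32),[21,29); WM=9
i=5 t=34 v=6: → [33,41),[30,38),[27,35); WM=31; [6,14) fires=2 [9,17) fires=2 [12,20) fires=2 [21,29) fires=10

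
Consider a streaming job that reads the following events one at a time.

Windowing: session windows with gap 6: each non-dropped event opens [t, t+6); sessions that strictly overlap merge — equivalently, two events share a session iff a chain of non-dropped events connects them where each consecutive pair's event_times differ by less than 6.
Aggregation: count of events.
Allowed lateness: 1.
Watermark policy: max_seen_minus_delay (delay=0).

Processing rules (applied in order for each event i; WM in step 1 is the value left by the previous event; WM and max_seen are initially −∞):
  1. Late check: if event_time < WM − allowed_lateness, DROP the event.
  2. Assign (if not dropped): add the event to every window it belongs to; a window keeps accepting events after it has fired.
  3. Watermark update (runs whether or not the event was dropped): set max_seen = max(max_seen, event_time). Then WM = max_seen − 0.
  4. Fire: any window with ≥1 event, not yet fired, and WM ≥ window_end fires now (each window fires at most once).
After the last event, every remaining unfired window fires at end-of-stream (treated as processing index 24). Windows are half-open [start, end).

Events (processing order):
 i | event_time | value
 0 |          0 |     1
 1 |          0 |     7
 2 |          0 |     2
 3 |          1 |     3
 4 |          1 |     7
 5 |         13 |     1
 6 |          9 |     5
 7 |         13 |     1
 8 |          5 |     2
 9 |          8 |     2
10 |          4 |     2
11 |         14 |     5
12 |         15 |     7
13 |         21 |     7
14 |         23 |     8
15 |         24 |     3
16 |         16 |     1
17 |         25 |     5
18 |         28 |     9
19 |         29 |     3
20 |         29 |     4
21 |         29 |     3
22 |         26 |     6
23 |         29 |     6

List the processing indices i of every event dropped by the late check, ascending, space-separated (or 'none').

i=0 t=0 v=1: → [0,6); WM=0
i=1 t=0 v=7: → [0,6); WM=0
i=2 t=0 v=2: → [0,6); WM=0
i=3 t=1 v=3: → [0,7); WM=1
i=4 t=1 v=7: → [0,7); WM=1
i=5 t=13 v=1: → [13,19); WM=13
i=6 t=9 v=5: DROP (t<13-1); WM=13
i=7 t=13 v=1: → [13,19); WM=13
i=8 t=5 v=2: DROP (t<13-1); WM=13
i=9 t=8 v=2: DROP (t<13-1); WM=13
i=10 t=4 v=2: DROP (t<13-1); WM=13
i=11 t=14 v=5: → [13,20); WM=14
i=12 t=15 v=7: → [13,21); WM=15
i=13 t=21 v=7: → [21,27); WM=21
i=14 t=23 v=8: → [21,29); WM=23
i=15 t=24 v=3: → [21,30); WM=24
i=16 t=16 v=1: DROP (t<24-1); WM=24
i=17 t=25 v=5: → [21,31); WM=25
i=18 t=28 v=9: → [21,34); WM=28
i=19 t=29 v=3: → [21,35); WM=29
i=20 t=29 v=4: → [21,35); WM=29
i=21 t=29 v=3: → [21,35); WM=29
i=22 t=26 v=6: DROP (t<29-1); WM=29
i=23 t=29 v=6: → [21,35); WM=29

6 8 9 10 16 22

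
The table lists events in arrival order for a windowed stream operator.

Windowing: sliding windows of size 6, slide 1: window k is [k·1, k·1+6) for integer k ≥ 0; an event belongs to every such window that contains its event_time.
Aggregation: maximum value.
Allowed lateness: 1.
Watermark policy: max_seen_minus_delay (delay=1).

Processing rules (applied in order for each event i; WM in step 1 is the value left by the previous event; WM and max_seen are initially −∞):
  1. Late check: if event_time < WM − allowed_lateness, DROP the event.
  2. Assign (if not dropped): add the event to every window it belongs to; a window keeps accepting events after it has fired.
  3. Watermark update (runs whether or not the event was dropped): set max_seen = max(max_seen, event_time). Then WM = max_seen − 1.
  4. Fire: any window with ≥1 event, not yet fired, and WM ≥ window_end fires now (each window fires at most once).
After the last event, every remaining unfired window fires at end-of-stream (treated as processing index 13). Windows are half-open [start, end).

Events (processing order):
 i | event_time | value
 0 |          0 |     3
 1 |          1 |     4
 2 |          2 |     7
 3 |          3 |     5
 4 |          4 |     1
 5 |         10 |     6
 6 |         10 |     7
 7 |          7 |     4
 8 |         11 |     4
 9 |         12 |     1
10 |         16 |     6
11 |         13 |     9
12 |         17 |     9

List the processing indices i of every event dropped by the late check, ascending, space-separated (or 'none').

i=0 t=0 v=3: → [0,6); WM=-1
i=1 t=1 v=4: → [1,7),[0,6); WM=0
i=2 t=2 v=7: → [2,8),[1,7),[0,6); WM=1
i=3 t=3 v=5: → [3,9),[2,8),[1,7),[0,6); WM=2
i=4 t=4 v=1: → [4,10),[3,9),[2,8),[1,7),[0,6); WM=3
i=5 t=10 v=6: → [10,16),[9,15),[8,14),[7,13),[6,12),[5,11); WM=9; [0,6) fires=7 [1,7) fires=7 [2,8) fires=7 [3,9) fires=5
i=6 t=10 v=7: → [10,16),[9,15),[8,14),[7,13),[6,12),[5,11); WM=9
i=7 t=7 v=4: DROP (t<9-1); WM=9
i=8 t=11 v=4: → [11,17),[10,16),[9,15),[8,14),[7,13),[6,12); WM=10; [4,10) fires=1
i=9 t=12 v=1: → [12,18),[11,17),[10,16),[9,15),[8,14),[7,13); WM=11; [5,11) fires=7
i=10 t=16 v=6: → [16,22),[15,21),[14,20),[13,19),[12,18),[11,17); WM=15; [6,12) fires=7 [7,13) fires=7 [8,14) fires=7 [9,15) fires=7
i=11 t=13 v=9: DROP (t<15-1); WM=15
i=12 t=17 v=9: → [17,23),[16,22),[15,21),[14,20),[13,19),[12,18); WM=16; [10,16) fires=7

7 11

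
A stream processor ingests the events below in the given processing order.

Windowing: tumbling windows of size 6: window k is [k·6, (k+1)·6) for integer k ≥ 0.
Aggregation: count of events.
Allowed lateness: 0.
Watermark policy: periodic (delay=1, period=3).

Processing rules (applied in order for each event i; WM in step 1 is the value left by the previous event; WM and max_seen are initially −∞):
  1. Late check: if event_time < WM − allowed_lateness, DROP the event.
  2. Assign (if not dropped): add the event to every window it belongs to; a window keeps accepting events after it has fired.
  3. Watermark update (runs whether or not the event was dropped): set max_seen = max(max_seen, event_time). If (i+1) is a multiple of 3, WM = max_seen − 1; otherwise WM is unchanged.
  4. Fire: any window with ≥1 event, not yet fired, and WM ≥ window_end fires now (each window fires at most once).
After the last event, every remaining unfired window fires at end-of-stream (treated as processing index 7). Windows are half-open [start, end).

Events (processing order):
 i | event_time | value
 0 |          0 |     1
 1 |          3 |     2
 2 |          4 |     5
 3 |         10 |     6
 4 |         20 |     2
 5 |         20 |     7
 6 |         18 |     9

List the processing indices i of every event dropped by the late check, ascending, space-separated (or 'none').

i=0 t=0 v=1: → [0,6); WM=−∞
i=1 t=3 v=2: → [0,6); WM=−∞
i=2 t=4 v=5: → [0,6); WM=3
i=3 t=10 v=6: → [6,12); WM=3
i=4 t=20 v=2: → [18,24); WM=3
i=5 t=20 v=7: → [18,24); WM=19; [0,6) fires=3 [6,12) fires=1
i=6 t=18 v=9: DROP (t<19-0); WM=19

6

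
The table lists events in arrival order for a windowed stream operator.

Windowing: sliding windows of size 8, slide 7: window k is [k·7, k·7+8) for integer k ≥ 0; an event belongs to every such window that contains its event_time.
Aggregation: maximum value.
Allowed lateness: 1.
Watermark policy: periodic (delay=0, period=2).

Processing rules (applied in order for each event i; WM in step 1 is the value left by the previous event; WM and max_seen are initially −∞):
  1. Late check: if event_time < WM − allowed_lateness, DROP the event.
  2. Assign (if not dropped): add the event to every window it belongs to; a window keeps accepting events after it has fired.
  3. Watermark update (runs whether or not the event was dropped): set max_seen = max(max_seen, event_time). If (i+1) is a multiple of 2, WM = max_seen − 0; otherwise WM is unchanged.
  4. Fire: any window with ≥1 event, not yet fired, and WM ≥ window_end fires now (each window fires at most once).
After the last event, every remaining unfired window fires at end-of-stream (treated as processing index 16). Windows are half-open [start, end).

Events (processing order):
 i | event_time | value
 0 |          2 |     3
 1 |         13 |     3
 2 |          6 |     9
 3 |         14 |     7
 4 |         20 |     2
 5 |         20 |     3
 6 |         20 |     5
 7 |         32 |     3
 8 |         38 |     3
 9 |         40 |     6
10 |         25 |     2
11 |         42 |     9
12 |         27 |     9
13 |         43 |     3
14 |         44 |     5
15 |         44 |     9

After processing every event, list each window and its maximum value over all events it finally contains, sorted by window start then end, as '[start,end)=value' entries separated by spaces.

[0,8)=3 [7,15)=7 [14,22)=7 [28,36)=3 [35,43)=9 [42,50)=9

i=0 t=2 v=3: → [0,8); WM=−∞
i=1 t=13 v=3: → [7,15); WM=13; [0,8) fires=3
i=2 t=6 v=9: DROP (t<13-1); WM=13
i=3 t=14 v=7: → [14,22),[7,15); WM=14
i=4 t=20 v=2: → [14,22); WM=14
i=5 t=20 v=3: → [14,22); WM=20; [7,15) fires=7
i=6 t=20 v=5: → [14,22); WM=20
i=7 t=32 v=3: → [28,36); WM=32; [14,22) fires=7
i=8 t=38 v=3: → [35,43); WM=32
i=9 t=40 v=6: → [35,43); WM=40; [28,36) fires=3
i=10 t=25 v=2: DROP (t<40-1); WM=40
i=11 t=42 v=9: → [42,50),[35,43); WM=42
i=12 t=27 v=9: DROP (t<42-1); WM=42
i=13 t=43 v=3: → [42,50); WM=43; [35,43) fires=9
i=14 t=44 v=5: → [42,50); WM=43
i=15 t=44 v=9: → [42,50); WM=44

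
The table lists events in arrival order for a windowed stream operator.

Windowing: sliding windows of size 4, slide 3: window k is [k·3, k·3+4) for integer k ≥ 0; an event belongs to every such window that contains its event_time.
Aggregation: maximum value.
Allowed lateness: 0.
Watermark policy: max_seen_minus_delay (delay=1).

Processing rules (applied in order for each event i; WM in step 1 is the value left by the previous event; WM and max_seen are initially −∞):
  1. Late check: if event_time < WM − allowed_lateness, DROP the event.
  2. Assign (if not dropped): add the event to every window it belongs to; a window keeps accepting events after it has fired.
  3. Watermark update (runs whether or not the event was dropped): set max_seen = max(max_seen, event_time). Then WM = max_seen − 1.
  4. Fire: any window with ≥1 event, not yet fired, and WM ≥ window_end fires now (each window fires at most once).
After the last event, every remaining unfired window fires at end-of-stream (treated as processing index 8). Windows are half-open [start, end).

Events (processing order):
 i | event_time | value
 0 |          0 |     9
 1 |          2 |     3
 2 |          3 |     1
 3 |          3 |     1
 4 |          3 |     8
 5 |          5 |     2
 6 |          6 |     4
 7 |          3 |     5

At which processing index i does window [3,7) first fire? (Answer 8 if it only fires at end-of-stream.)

8

i=0 t=0 v=9: → [0,4); WM=-1
i=1 t=2 v=3: → [0,4); WM=1
i=2 t=3 v=1: → [3,7),[0,4); WM=2
i=3 t=3 v=1: → [3,7),[0,4); WM=2
i=4 t=3 v=8: → [3,7),[0,4); WM=2
i=5 t=5 v=2: → [3,7); WM=4; [0,4) fires=9
i=6 t=6 v=4: → [6,10),[3,7); WM=5
i=7 t=3 v=5: DROP (t<5-0); WM=5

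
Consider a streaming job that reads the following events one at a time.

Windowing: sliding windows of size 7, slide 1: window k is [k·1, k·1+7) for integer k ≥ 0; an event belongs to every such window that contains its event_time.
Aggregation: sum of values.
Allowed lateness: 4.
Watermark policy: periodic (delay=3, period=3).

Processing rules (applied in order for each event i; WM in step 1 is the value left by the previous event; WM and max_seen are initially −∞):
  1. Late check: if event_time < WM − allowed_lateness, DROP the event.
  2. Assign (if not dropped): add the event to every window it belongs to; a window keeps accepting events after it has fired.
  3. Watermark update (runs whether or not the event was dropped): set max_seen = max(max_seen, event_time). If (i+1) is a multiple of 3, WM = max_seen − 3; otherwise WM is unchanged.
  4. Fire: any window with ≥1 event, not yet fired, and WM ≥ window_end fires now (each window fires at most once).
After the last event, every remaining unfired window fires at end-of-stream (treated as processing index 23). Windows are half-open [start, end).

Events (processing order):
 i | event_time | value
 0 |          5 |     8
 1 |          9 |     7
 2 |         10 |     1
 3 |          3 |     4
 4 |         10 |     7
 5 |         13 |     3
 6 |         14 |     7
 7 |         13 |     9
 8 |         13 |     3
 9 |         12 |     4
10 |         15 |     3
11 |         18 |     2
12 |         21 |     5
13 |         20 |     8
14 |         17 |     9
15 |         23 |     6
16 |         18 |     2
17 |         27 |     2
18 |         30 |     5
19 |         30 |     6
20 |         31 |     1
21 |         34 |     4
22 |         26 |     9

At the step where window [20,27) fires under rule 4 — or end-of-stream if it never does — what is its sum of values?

i=0 t=5 v=8: → [5,12),[4,11),[3,10),[2,9),[1,8),[0,7); WM=−∞
i=1 t=9 v=7: → [9,16),[8,15),[7,14),[6,13),[5,12),[4,11),[3,10); WM=−∞
i=2 t=10 v=1: → [10,17),[9,16),[8,15),[7,14),[6,13),[5,12),[4,11); WM=7; [0,7) fires=8
i=3 t=3 v=4: → [3,10),[2,9),[1,8),[0,7); WM=7
i=4 t=10 v=7: → [10,17),[9,16),[8,15),[7,14),[6,13),[5,12),[4,11); WM=7
i=5 t=13 v=3: → [13,20),[12,19),[11,18),[10,17),[9,16),[8,15),[7,14); WM=10; [1,8) fires=12 [2,9) fires=12 [3,10) fires=19
i=6 t=14 v=7: → [14,21),[13,20),[12,19),[11,18),[10,17),[9,16),[8,15); WM=10
i=7 t=13 v=9: → [13,20),[12,19),[11,18),[10,17),[9,16),[8,15),[7,14); WM=10
i=8 t=13 v=3: → [13,20),[12,19),[11,18),[10,17),[9,16),[8,15),[7,14); WM=11; [4,11) fires=23
i=9 t=12 v=4: → [12,19),[11,18),[10,17),[9,16),[8,15),[7,14),[6,13); WM=11
i=10 t=15 v=3: → [15,22),[14,21),[13,20),[12,19),[11,18),[10,17),[9,16); WM=11
i=11 t=18 v=2: → [18,25),[17,24),[16,23),[15,22),[14,21),[13,20),[12,19); WM=15; [5,12) fires=23 [6,13) fires=19 [7,14) fires=34 [8,15) fires=41
i=12 t=21 v=5: → [21,28),[20,27),[19,26),[18,25),[17,24),[16,23),[15,22); WM=15
i=13 t=20 v=8: → [20,27),[19,26),[18,25),[17,24),[16,23),[15,22),[14,21); WM=15
i=14 t=17 v=9: → [17,24),[16,23),[15,22),[14,21),[13,20),[12,19),[11,18); WM=18; [9,16) fires=44 [10,17) fires=37 [11,18) fires=38
i=15 t=23 v=6: → [23,30),[22,29),[21,28),[20,27),[19,26),[18,25),[17,24); WM=18
i=16 t=18 v=2: → [18,25),[17,24),[16,23),[15,22),[14,21),[13,20),[12,19); WM=18
i=17 t=27 v=2: → [27,34),[26,33),[25,32),[24,31),[23,30),[22,29),[21,28); WM=24; [12,19) fires=42 [13,20) fires=38 [14,21) fires=31 [15,22) fires=29 [16,23) fires=26 [17,24) fires=32
i=18 t=30 v=5: → [30,37),[29,36),[28,35),[27,34),[26,33),[25,32),[24,31); WM=24
i=19 t=30 v=6: → [30,37),[29,36),[28,35),[27,34),[26,33),[25,32),[24,31); WM=24
i=20 t=31 v=1: → [31,38),[30,37),[29,36),[28,35),[27,34),[26,33),[25,32); WM=28; [18,25) fires=23 [19,26) fires=19 [20,27) fires=19 [21,28) fires=13
i=21 t=34 v=4: → [34,41),[33,40),[32,39),[31,38),[30,37),[29,36),[28,35); WM=28
i=22 t=26 v=9: → [26,33),[25,32),[24,31),[23,30),[22,29),[21,28),[20,27); WM=28

19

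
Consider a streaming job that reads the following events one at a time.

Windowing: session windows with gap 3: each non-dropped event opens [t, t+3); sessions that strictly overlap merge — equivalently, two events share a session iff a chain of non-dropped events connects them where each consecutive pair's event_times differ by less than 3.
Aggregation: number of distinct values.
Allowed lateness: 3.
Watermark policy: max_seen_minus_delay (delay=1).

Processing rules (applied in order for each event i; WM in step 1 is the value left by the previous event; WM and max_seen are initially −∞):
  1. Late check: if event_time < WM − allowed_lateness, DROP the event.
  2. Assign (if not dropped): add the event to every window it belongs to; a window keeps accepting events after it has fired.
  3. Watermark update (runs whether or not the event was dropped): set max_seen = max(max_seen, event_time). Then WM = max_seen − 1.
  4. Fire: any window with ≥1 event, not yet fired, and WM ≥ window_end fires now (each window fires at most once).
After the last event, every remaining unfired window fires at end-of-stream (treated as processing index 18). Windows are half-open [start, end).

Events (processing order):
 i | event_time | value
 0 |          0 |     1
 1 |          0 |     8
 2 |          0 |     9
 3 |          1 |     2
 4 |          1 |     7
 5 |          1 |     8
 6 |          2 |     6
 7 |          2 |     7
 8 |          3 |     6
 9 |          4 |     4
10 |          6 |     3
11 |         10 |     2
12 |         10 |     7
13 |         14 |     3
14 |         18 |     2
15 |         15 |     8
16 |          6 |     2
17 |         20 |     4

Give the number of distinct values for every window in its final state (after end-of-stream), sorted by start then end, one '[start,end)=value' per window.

i=0 t=0 v=1: → [0,3); WM=-1
i=1 t=0 v=8: → [0,3); WM=-1
i=2 t=0 v=9: → [0,3); WM=-1
i=3 t=1 v=2: → [0,4); WM=0
i=4 t=1 v=7: → [0,4); WM=0
i=5 t=1 v=8: → [0,4); WM=0
i=6 t=2 v=6: → [0,5); WM=1
i=7 t=2 v=7: → [0,5); WM=1
i=8 t=3 v=6: → [0,6); WM=2
i=9 t=4 v=4: → [0,7); WM=3
i=10 t=6 v=3: → [0,9); WM=5
i=11 t=10 v=2: → [10,13); WM=9
i=12 t=10 v=7: → [10,13); WM=9
i=13 t=14 v=3: → [14,17); WM=13
i=14 t=18 v=2: → [18,21); WM=17
i=15 t=15 v=8: → [14,18); WM=17
i=16 t=6 v=2: DROP (t<17-3); WM=17
i=17 t=20 v=4: → [18,23); WM=19

[0,9)=8 [10,13)=2 [14,18)=2 [18,23)=2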